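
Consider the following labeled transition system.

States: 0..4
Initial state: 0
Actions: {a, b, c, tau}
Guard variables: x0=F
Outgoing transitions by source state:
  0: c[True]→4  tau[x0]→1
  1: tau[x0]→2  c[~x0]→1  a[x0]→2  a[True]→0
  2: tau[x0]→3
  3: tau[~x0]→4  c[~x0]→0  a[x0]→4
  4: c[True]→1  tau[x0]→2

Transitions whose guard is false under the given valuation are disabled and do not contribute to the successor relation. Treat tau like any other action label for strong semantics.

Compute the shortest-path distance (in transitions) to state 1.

Answer: 2

Working:
BFS to 1:
  L0 = {0}
  L1 = {4}
  L2 = {1}
first hit 1 at d=2 via c·c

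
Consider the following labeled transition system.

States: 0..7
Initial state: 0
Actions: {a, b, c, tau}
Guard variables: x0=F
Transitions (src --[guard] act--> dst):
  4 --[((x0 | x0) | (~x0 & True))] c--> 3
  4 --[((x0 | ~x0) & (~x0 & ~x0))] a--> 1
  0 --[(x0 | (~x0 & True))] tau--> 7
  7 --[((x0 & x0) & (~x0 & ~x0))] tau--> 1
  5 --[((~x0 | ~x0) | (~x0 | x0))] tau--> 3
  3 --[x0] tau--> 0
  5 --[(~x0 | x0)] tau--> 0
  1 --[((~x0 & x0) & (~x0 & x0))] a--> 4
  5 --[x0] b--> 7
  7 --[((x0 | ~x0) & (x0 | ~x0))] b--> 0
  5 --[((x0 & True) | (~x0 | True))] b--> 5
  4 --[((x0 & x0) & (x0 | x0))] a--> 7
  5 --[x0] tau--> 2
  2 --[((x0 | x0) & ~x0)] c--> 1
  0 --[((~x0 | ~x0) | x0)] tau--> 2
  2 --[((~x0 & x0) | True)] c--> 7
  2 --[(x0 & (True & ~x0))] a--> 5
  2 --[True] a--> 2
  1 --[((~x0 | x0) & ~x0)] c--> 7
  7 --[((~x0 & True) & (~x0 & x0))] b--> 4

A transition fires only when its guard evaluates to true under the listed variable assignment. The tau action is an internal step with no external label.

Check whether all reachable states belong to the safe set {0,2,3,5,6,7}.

Answer: INVARIANT HOLDS

Working:
Inv-set: {0,2,3,5,6,7}
Reachable = {0,2,7}
  0: ✓
  2: ✓
  7: ✓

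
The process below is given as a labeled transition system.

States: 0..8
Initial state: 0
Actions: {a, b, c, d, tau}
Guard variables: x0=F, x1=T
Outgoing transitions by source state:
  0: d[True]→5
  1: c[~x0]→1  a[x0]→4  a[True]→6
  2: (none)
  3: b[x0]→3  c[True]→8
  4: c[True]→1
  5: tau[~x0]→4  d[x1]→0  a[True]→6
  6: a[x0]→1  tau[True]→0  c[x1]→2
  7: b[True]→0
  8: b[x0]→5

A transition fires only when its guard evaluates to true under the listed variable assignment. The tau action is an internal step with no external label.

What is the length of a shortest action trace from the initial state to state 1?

Layered search for 1:
  Layer 0: {0}
  Layer 1: {5}
  Layer 2: {4,6}
  Layer 3: {1,2}
depth(1)=3, e.g. d·tau·c

Answer: 3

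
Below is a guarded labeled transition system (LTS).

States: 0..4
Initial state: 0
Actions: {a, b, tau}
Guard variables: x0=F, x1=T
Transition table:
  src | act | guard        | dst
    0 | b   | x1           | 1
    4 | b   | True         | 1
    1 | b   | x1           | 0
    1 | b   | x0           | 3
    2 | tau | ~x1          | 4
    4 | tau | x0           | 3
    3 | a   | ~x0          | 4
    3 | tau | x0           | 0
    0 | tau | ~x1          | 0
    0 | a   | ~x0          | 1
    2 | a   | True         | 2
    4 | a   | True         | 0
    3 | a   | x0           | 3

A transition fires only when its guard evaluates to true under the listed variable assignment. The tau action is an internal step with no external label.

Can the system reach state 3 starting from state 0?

After dropping false guards: 7 live edges.
L0 = {0}
L1 = {1}  cumulative {0,1}
R = {0,1}

Answer: UNREACHABLE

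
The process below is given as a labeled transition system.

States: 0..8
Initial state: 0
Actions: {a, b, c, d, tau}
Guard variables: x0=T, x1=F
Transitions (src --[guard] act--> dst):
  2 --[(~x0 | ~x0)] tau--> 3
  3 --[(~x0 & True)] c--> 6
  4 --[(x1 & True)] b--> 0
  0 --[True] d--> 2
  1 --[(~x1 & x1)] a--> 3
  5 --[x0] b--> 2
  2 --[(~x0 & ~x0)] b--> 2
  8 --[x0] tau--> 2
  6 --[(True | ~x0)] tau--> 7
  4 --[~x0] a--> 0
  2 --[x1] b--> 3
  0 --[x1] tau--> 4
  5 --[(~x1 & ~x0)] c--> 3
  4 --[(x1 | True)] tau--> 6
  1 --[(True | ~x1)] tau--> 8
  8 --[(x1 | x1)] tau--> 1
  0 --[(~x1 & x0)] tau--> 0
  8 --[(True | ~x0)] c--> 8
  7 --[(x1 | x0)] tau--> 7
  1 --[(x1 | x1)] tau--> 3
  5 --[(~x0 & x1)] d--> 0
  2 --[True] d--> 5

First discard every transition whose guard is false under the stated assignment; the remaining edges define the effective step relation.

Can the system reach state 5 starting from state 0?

After dropping false guards: 10 live edges.
L0 = {0}
L1 = {2}  cumulative {0,2}
L2 = {5}  cumulative {0,2,5}
Reachable = {0,2,5}
witness 5: d·d

Answer: REACHABLE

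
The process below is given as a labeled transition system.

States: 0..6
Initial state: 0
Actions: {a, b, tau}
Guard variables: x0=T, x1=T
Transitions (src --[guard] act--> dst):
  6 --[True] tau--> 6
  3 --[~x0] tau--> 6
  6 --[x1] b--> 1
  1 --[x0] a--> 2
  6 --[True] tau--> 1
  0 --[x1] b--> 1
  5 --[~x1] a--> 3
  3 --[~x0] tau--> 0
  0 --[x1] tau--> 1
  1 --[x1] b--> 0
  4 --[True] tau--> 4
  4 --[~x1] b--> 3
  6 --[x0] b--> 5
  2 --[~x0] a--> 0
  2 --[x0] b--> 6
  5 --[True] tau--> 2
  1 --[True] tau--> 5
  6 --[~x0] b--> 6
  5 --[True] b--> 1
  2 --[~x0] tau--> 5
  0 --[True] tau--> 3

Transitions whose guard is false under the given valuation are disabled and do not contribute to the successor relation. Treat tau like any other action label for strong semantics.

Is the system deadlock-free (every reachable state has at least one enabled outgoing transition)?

Reachable = {0,1,2,3,5,6}
  0: b→1  tau→1  tau→3  [3 exit(s)]
  1: a→2  b→0  tau→5  [3 exit(s)]
  2: b→6  [1 exit(s)]
  3: ∅  [STUCK]
  5: b→1  tau→2  [2 exit(s)]
  6: b→1  b→5  tau→1  tau→6  [4 exit(s)]
Path to 3: tau

Answer: DEADLOCK at state 3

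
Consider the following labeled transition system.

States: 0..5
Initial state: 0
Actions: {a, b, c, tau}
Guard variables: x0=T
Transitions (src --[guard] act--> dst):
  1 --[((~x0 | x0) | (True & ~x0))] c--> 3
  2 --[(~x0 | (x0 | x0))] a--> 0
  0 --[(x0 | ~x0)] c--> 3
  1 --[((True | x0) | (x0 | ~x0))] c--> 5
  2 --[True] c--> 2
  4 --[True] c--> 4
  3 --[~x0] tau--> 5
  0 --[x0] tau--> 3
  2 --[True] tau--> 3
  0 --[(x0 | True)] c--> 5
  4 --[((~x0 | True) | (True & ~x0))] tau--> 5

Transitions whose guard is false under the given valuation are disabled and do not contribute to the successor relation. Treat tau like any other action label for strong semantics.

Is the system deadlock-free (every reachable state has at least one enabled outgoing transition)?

R = {0,3,5}
  0: c→3  c→5  tau→3  [3 exit(s)]
  3: ∅  [no exit]
  5: ∅  [no exit]
Path to 3: c

Answer: DEADLOCK at state 3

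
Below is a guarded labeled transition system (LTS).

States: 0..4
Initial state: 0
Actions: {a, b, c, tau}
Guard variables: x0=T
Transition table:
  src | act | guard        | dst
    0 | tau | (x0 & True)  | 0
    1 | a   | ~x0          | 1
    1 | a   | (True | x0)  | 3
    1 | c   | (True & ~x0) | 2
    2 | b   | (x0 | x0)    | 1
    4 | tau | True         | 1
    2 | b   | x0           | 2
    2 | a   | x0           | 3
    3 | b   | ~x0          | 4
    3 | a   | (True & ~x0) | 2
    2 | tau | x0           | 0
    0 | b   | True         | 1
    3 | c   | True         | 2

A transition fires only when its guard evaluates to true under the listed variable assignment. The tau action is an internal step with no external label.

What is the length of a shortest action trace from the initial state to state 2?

Answer: 3

Analysis:
Layered search for 2:
  Layer 0: {0}
  Layer 1: {1}
  Layer 2: {3}
  Layer 3: {2}
depth(2)=3, e.g. b·a·c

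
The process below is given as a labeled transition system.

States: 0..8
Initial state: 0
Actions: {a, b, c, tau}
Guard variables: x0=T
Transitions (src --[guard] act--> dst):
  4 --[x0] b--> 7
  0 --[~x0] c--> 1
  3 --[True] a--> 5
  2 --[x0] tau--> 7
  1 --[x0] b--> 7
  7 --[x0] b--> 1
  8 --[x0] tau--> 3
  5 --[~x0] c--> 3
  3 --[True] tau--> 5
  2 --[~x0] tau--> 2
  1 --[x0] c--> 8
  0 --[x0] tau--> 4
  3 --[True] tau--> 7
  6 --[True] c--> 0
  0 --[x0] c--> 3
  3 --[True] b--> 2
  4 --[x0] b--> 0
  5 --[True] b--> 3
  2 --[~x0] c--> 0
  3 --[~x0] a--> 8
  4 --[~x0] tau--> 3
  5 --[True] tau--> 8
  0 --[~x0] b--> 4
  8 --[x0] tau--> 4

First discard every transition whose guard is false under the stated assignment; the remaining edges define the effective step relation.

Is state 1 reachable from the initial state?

Answer: REACHABLE

Analysis:
Guard filter leaves 17 enabled edge(s).
Layer 0: {0}
Layer 1: {3,4}  total {0,3,4}
Layer 2: {2,5,7}  total {0,2,3,4,5,7}
Layer 3: {1,8}  total {0,1,2,3,4,5,7,8}
Reach set: {0,1,2,3,4,5,7,8}
trace reaching 1: tau·b·b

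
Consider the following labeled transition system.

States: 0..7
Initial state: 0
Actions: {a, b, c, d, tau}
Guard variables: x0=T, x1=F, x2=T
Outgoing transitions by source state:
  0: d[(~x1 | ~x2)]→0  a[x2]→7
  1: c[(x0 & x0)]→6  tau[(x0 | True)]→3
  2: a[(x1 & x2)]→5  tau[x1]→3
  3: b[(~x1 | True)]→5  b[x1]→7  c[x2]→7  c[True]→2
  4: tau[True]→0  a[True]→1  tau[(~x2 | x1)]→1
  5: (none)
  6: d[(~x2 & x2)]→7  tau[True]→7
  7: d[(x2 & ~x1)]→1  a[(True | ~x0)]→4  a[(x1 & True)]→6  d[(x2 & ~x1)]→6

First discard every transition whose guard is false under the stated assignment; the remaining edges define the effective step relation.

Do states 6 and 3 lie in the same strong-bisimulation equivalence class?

Answer: NOT BISIMILAR

Working:
Bisimulation quotient by refinement:
  P[0] = {{0,1,2,3,4,5,6,7}}
  P[1] = {{0,7},{1},{2,5},{3},{4},{6}}
  P[2] = {{0},{1},{2,5},{3},{4},{6},{7}}
Fixed point at round 3; 7 class(es).
class of 6: {6}; class of 3: {3}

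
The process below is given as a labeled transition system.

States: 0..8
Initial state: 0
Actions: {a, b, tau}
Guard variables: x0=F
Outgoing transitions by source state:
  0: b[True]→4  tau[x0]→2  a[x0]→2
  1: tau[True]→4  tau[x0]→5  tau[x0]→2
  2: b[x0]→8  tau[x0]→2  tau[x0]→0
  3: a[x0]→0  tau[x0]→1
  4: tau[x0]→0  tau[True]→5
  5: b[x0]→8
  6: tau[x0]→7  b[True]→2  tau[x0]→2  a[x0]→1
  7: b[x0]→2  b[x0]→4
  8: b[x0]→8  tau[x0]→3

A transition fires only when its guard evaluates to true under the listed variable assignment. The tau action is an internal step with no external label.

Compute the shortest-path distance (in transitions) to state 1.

Answer: UNREACHABLE

Analysis:
BFS to 1:
  L0 = {0}
  L1 = {4}
  L2 = {5}
1 never appears.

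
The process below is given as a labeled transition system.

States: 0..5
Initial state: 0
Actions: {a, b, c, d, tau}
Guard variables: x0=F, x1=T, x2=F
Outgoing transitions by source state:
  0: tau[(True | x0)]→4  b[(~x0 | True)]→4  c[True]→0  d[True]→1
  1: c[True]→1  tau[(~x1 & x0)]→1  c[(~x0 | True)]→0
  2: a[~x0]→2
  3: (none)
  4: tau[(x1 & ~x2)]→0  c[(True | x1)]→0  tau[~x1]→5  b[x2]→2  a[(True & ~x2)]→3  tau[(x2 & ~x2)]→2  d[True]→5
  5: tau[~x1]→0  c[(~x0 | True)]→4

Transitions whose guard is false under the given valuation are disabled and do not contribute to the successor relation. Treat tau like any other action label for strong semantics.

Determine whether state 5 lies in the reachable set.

After dropping false guards: 12 live edges.
L0 = {0}
L1 = {1,4}  cumulative {0,1,4}
L2 = {3,5}  cumulative {0,1,3,4,5}
R = {0,1,3,4,5}
witness 5: tau·d

Answer: REACHABLE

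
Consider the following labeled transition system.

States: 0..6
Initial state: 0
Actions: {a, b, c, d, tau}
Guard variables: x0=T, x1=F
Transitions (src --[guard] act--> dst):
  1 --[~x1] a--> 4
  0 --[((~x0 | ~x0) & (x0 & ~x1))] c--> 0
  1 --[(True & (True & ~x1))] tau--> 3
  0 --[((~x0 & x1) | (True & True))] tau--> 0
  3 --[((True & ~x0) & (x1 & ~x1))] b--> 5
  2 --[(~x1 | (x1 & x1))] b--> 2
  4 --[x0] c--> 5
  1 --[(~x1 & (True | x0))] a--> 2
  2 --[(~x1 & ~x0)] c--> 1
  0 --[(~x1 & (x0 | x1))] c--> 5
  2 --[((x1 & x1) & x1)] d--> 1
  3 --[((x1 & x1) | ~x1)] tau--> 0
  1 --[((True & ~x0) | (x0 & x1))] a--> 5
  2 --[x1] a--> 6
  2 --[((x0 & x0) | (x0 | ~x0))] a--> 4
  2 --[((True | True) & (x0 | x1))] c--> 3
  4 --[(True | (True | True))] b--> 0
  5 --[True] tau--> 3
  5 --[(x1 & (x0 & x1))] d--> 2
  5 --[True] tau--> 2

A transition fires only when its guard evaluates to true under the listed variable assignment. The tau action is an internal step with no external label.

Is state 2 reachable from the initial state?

Answer: REACHABLE

Trace:
After dropping false guards: 13 live edges.
depth 0: {0}
depth 1: {5}  cumulative {0,5}
depth 2: {2,3}  cumulative {0,2,3,5}
depth 3: {4}  cumulative {0,2,3,4,5}
Reach set: {0,2,3,4,5}
Path to 2: c·tau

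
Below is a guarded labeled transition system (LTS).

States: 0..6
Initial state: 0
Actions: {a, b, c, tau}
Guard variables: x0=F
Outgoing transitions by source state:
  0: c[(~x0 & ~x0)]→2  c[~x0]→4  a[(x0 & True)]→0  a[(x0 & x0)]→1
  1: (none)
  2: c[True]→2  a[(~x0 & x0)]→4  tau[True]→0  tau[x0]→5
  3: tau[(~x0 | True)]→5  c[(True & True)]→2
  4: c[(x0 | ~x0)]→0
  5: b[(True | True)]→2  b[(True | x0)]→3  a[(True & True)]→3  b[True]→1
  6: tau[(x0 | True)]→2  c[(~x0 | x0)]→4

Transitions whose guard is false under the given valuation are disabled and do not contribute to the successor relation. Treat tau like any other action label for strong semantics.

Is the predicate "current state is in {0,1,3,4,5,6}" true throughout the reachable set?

Allowed set {0,1,3,4,5,6}
Reach set: {0,2,4}
  0: ok
  2: outside
  4: ok
counterexample path to 2: c

Answer: INVARIANT VIOLATED at state 2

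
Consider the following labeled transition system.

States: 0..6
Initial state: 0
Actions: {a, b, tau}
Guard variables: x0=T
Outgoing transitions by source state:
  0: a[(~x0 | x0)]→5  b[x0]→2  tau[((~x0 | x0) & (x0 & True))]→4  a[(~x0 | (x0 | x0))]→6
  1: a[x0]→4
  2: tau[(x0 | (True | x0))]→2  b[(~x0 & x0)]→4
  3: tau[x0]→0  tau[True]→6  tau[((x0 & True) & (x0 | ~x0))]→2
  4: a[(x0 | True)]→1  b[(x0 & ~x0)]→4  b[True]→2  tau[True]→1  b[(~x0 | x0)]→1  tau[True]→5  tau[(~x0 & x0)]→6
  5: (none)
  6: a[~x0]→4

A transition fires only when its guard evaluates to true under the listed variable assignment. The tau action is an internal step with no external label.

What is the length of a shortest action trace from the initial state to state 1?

Answer: 2

Trace:
BFS to 1:
  depth 0: {0}
  depth 1: {2,4,5,6}
  depth 2: {1}
first hit 1 at d=2 via tau·a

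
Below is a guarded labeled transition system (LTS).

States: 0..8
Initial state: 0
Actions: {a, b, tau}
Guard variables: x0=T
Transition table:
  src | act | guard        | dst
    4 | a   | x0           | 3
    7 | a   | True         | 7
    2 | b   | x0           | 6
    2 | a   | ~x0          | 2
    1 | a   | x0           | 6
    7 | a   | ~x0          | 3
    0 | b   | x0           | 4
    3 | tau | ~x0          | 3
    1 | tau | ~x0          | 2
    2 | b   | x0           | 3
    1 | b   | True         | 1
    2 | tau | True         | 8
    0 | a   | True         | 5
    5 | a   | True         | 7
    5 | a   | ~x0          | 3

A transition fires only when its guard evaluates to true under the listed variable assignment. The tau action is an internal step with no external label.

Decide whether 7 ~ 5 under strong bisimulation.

Bisimulation quotient by refinement:
  round 0: {{0,1,2,3,4,5,6,7,8}}
  round 1: {{0,1},{2},{3,6,8},{4,5,7}}
  round 2: {{0},{1},{2},{3,6,8},{4},{5,7}}
6 equivalence class(es) (converged in 3)
7∈{5,7}, 5∈{5,7}

Answer: BISIMILAR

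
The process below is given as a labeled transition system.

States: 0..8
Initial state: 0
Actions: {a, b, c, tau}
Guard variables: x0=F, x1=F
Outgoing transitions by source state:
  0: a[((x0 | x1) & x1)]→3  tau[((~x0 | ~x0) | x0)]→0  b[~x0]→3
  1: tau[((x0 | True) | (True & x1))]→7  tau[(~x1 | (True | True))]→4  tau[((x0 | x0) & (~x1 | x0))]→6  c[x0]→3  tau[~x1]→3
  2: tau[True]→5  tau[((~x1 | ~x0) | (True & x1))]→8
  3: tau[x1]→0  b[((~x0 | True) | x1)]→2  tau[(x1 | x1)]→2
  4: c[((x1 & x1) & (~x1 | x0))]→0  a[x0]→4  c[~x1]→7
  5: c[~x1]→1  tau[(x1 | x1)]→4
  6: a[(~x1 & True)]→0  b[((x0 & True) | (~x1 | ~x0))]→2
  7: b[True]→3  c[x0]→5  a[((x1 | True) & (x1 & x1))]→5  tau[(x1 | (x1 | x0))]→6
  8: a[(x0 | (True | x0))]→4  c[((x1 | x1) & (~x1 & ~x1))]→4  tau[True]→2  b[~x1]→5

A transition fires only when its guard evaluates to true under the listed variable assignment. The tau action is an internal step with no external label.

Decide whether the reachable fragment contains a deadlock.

Reachable = {0,1,2,3,4,5,7,8}
  0: b→3  tau→0  [deg 2]
  1: tau→3  tau→4  tau→7  [deg 3]
  2: tau→5  tau→8  [deg 2]
  3: b→2  [deg 1]
  4: c→7  [deg 1]
  5: c→1  [deg 1]
  7: b→3  [deg 1]
  8: a→4  b→5  tau→2  [deg 3]

Answer: DEADLOCK-FREE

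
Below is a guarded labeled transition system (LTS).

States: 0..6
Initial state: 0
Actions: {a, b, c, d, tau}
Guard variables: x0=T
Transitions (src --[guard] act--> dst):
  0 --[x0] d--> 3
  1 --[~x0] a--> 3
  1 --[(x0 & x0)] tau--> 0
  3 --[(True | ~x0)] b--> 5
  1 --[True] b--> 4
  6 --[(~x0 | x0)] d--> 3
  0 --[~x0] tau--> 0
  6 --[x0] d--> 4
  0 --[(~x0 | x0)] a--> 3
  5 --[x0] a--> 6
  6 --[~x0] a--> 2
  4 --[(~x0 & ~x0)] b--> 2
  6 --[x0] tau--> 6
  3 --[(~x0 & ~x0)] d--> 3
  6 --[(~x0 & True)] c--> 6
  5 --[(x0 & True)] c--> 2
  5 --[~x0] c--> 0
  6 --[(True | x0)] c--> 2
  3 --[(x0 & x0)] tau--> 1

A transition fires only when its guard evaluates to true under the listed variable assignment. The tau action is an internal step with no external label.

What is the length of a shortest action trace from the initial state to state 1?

Answer: 2

Working:
Layered search for 1:
  L0 = {0}
  L1 = {3}
  L2 = {1,5}
first hit 1 at d=2 via a·tau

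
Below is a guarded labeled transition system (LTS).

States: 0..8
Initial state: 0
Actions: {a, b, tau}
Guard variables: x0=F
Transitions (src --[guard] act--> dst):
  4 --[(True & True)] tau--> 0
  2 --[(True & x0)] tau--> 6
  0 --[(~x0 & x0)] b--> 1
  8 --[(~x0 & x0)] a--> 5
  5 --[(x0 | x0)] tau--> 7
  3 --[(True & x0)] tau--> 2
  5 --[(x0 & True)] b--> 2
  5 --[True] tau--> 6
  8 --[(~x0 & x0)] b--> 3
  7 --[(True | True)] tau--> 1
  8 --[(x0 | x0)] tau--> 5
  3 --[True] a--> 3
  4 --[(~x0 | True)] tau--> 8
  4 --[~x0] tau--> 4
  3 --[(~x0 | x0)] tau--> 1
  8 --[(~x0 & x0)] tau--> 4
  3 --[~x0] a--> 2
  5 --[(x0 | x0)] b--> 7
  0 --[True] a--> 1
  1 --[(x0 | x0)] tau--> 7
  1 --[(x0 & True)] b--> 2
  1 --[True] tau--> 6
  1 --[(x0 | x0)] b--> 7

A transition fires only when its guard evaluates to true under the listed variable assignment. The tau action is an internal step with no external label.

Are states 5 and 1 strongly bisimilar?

Bisimulation quotient by refinement:
  π0 = {{0,1,2,3,4,5,6,7,8}}
  π1 = {{0},{1,4,5,7},{2,6,8},{3}}
  π2 = {{0},{1,5},{2,6,8},{3},{4},{7}}
6 equivalence class(es) (converged in 3)
class of 5: {1,5}; class of 1: {1,5}

Answer: BISIMILAR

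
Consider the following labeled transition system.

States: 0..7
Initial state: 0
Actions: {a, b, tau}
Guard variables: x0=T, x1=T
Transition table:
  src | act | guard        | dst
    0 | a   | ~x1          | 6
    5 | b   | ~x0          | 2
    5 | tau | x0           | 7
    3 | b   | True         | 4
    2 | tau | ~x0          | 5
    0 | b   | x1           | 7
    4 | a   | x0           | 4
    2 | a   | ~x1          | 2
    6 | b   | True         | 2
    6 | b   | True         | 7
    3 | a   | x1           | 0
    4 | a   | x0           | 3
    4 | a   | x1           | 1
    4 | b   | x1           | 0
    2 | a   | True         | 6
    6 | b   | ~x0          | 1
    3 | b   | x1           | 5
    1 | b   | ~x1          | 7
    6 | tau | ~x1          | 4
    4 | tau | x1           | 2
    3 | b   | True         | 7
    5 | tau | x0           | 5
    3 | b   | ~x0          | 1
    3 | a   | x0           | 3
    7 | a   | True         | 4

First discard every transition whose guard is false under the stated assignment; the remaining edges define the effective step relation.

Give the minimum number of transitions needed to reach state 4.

Breadth-first toward 4:
  depth 0: {0}
  depth 1: {7}
  depth 2: {4}
4 enters at depth 2; path b·a

Answer: 2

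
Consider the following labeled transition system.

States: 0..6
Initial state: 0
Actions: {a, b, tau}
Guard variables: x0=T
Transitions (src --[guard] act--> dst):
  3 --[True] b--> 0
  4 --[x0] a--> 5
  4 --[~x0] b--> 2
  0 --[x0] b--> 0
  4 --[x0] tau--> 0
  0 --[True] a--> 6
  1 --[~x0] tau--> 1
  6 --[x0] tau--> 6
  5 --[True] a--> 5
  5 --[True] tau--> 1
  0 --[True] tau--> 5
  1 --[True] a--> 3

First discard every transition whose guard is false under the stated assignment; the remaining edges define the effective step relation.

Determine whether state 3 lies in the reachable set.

Answer: REACHABLE

Trace:
After dropping false guards: 10 live edges.
Layer 0: {0}
Layer 1: {5,6}  total {0,5,6}
Layer 2: {1}  total {0,1,5,6}
Layer 3: {3}  total {0,1,3,5,6}
Reachable = {0,1,3,5,6}
witness 3: tau·tau·a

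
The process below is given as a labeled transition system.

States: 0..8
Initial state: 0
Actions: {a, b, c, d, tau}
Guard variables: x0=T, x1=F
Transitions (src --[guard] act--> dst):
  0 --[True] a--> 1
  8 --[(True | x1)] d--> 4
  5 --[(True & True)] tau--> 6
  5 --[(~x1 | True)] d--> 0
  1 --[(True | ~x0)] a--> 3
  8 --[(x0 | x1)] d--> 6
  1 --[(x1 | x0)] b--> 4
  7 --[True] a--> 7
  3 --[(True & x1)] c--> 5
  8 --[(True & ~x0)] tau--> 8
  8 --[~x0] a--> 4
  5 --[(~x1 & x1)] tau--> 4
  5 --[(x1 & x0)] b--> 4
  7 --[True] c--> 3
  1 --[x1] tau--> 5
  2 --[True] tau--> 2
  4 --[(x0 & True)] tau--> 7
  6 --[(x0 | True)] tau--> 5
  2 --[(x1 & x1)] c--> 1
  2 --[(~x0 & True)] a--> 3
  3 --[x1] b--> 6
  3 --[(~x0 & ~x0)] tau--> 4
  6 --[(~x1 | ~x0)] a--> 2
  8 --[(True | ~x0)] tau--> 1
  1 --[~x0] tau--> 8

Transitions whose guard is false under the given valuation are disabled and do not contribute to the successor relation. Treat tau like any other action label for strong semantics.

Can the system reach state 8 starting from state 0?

14 transition(s) survive guard evaluation.
L0 = {0}
L1 = {1}  cumulative {0,1}
L2 = {3,4}  cumulative {0,1,3,4}
L3 = {7}  cumulative {0,1,3,4,7}
Reach set: {0,1,3,4,7}

Answer: UNREACHABLE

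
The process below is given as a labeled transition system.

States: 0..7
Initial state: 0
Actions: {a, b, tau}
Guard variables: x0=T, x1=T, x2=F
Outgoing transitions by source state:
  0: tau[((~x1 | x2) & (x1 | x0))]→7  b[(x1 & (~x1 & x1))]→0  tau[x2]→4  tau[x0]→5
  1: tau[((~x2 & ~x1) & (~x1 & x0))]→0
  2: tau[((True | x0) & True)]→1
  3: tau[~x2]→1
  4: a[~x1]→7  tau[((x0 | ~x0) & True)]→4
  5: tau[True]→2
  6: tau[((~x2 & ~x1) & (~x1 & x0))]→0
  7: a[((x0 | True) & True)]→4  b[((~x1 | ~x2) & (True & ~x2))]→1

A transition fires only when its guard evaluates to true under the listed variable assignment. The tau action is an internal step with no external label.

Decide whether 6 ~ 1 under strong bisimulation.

Bisimulation quotient by refinement:
  round 0: {{0,1,2,3,4,5,6,7}}
  round 1: {{0,2,3,4,5},{1,6},{7}}
  round 2: {{0,4,5},{1,6},{2,3},{7}}
  round 3: {{0,4},{1,6},{2,3},{5},{7}}
  round 4: {{0},{1,6},{2,3},{4},{5},{7}}
stable after 5 split(s): 6 block(s)
class of 6: {1,6}; class of 1: {1,6}

Answer: BISIMILAR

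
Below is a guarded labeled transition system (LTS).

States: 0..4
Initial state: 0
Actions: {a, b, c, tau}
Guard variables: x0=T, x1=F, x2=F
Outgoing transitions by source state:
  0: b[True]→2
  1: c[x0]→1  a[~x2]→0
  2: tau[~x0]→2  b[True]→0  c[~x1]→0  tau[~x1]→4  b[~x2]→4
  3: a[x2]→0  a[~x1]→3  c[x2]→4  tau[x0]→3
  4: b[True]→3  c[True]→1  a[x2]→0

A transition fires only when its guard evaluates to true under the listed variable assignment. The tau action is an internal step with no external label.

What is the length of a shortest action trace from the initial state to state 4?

Answer: 2

Analysis:
BFS to 4:
  L0 = {0}
  L1 = {2}
  L2 = {4}
depth(4)=2, e.g. b·b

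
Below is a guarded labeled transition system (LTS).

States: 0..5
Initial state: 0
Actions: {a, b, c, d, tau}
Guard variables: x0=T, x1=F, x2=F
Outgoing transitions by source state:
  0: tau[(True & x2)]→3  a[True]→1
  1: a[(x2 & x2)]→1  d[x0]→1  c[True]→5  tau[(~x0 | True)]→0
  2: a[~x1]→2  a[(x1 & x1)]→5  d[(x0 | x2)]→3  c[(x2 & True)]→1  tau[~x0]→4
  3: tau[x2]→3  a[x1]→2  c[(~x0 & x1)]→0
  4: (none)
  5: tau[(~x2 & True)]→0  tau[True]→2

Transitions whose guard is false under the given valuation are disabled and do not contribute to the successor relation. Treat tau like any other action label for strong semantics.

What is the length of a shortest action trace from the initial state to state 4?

Answer: UNREACHABLE

Analysis:
Layered search for 4:
  L0 = {0}
  L1 = {1}
  L2 = {5}
  L3 = {2}
  L4 = {3}
4 never appears.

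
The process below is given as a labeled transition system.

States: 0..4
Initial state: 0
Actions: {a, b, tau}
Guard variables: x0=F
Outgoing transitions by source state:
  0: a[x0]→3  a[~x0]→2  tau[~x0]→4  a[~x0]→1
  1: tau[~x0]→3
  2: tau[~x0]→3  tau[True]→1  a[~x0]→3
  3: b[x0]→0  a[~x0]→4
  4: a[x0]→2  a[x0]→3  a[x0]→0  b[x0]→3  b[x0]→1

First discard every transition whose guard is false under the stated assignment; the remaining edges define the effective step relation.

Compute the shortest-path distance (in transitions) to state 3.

Answer: 2

Trace:
BFS to 3:
  depth 0: {0}
  depth 1: {1,2,4}
  depth 2: {3}
3 enters at depth 2; path a·tau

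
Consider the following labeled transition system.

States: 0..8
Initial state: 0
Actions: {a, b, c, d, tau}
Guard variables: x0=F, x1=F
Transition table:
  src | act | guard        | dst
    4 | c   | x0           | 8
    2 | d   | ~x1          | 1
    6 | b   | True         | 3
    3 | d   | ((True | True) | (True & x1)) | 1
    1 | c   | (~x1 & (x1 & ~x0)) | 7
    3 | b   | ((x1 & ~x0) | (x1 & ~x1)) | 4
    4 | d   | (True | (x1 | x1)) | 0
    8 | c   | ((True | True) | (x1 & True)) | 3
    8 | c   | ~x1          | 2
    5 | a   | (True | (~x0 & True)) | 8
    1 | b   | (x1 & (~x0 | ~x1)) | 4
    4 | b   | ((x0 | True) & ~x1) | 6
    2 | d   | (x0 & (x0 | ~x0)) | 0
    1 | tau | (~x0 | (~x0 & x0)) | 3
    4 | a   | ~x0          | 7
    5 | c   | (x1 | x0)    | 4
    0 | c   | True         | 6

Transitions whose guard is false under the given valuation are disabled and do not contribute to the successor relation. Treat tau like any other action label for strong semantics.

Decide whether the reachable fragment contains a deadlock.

Reach set: {0,1,3,6}
  0: c→6  [deg 1]
  1: tau→3  [deg 1]
  3: d→1  [deg 1]
  6: b→3  [deg 1]

Answer: DEADLOCK-FREE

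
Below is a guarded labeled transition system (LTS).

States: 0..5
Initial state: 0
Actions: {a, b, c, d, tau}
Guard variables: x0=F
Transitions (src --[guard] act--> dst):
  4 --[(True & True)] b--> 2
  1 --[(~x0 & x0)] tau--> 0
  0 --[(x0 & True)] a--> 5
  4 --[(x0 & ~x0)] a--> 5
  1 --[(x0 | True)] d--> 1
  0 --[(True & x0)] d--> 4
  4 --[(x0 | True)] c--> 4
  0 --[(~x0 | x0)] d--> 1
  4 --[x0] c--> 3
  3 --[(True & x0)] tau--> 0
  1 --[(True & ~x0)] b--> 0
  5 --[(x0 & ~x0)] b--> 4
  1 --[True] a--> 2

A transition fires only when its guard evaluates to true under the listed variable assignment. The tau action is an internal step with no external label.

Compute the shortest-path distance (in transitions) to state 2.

Answer: 2

Working:
BFS to 2:
  L0 = {0}
  L1 = {1}
  L2 = {2}
2 enters at depth 2; path d·a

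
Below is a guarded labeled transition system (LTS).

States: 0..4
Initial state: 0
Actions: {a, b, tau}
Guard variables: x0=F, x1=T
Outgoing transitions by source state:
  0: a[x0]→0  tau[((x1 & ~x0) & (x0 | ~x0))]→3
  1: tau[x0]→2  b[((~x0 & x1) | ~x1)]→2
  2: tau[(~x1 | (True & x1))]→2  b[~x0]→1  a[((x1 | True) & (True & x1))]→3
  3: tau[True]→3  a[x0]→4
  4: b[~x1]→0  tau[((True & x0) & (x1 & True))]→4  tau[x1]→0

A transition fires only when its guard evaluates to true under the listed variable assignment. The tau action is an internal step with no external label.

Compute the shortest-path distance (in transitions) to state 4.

Answer: UNREACHABLE

Trace:
BFS to 4:
  depth 0: {0}
  depth 1: {3}
4 never appears.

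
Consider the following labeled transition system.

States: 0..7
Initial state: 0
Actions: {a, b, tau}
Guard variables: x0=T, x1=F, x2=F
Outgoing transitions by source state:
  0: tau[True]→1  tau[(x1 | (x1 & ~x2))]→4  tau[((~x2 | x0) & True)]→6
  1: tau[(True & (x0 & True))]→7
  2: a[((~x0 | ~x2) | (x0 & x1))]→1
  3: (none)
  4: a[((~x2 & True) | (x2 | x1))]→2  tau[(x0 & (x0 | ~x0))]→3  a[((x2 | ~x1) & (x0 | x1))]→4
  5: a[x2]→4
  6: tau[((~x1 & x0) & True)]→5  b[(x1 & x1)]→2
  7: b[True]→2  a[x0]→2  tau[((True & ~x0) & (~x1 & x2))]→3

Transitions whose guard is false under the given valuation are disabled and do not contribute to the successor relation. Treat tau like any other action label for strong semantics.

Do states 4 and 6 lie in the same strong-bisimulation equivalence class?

Refine partition for ~:
  π0 = {{0,1,2,3,4,5,6,7}}
  π1 = {{0,1,6},{2},{3,5},{4},{7}}
  π2 = {{0},{1},{2},{3,5},{4},{6},{7}}
Fixed point at round 3; 7 class(es).
[4]={4}  [6]={6}

Answer: NOT BISIMILAR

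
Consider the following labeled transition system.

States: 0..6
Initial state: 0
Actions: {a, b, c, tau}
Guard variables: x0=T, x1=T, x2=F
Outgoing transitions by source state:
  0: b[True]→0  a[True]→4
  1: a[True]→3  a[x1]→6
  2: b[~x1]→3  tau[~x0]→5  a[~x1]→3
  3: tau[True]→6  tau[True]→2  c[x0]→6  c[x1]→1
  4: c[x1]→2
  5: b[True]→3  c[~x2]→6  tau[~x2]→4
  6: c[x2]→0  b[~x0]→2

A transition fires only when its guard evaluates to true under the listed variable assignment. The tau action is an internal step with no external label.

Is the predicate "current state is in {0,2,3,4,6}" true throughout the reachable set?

Answer: INVARIANT HOLDS

Trace:
Inv-set: {0,2,3,4,6}
R = {0,2,4}
  0: ok
  2: ok
  4: ok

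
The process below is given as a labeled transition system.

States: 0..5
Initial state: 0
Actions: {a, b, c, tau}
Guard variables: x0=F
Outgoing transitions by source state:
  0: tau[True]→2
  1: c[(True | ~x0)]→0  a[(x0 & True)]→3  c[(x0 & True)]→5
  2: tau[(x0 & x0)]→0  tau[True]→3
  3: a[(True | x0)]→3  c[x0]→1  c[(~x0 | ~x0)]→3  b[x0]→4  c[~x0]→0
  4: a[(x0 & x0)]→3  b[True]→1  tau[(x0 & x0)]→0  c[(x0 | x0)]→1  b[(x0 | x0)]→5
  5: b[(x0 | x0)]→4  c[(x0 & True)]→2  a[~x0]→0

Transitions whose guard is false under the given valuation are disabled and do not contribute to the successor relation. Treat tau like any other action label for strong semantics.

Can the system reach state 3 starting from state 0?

After dropping false guards: 8 live edges.
depth 0: {0}
depth 1: {2}  cumulative {0,2}
depth 2: {3}  cumulative {0,2,3}
Reachable = {0,2,3}
trace reaching 3: tau·tau

Answer: REACHABLE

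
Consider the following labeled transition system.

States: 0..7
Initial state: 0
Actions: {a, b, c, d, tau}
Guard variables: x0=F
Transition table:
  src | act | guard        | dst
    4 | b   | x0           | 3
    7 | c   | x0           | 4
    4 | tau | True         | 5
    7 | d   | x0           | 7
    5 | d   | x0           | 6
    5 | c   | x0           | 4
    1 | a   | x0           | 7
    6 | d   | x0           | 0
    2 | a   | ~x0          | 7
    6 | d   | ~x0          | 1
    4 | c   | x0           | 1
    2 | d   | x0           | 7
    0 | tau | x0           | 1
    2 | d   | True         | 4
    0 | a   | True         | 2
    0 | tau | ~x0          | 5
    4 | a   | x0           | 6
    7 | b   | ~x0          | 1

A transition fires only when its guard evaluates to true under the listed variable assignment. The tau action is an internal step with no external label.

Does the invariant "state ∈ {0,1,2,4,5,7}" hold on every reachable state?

Answer: INVARIANT HOLDS

Working:
Allowed set {0,1,2,4,5,7}
Reach set: {0,1,2,4,5,7}
  0: safe
  1: safe
  2: safe
  4: safe
  5: safe
  7: safe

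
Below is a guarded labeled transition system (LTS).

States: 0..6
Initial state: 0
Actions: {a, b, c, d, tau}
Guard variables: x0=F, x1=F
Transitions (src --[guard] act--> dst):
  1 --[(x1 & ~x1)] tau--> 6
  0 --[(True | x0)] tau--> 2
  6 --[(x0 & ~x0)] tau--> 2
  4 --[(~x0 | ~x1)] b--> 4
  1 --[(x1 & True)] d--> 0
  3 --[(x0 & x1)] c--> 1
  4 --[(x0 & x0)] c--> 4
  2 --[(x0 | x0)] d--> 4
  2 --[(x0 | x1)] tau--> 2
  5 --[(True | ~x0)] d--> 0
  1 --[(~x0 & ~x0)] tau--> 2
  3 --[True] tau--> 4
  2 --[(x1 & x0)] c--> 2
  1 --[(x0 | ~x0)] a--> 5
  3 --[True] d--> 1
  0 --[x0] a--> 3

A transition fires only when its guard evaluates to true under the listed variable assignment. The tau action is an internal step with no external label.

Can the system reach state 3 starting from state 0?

Answer: UNREACHABLE

Working:
After dropping false guards: 7 live edges.
L0 = {0}
L1 = {2}  total {0,2}
R = {0,2}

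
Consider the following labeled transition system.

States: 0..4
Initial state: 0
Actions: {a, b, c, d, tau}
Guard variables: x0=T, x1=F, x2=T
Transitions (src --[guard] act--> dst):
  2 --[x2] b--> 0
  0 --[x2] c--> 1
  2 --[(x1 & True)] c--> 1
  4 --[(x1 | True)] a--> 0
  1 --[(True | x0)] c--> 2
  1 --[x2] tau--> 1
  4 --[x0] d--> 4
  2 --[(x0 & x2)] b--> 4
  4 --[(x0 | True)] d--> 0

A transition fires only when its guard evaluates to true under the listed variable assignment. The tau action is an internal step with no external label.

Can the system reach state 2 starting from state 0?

Answer: REACHABLE

Working:
8 transition(s) survive guard evaluation.
Layer 0: {0}
Layer 1: {1}  total {0,1}
Layer 2: {2}  total {0,1,2}
Layer 3: {4}  total {0,1,2,4}
R = {0,1,2,4}
witness 2: c·c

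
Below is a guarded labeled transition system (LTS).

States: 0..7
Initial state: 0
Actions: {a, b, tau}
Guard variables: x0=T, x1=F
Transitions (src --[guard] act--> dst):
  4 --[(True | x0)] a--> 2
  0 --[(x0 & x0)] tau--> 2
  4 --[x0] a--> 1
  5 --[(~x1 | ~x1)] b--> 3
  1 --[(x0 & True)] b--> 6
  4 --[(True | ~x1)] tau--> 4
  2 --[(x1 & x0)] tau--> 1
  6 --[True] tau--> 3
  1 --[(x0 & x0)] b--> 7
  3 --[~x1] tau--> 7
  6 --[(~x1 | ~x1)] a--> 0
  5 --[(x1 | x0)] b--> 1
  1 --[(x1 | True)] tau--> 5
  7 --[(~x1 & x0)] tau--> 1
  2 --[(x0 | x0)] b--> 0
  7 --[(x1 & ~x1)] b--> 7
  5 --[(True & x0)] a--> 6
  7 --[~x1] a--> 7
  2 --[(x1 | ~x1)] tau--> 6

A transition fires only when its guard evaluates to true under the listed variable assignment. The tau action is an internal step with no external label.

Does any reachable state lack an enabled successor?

Reach set: {0,1,2,3,5,6,7}
  0: tau→2  [1 out]
  1: b→6  b→7  tau→5  [3 out]
  2: b→0  tau→6  [2 out]
  3: tau→7  [1 out]
  5: a→6  b→1  b→3  [3 out]
  6: a→0  tau→3  [2 out]
  7: a→7  tau→1  [2 out]

Answer: DEADLOCK-FREE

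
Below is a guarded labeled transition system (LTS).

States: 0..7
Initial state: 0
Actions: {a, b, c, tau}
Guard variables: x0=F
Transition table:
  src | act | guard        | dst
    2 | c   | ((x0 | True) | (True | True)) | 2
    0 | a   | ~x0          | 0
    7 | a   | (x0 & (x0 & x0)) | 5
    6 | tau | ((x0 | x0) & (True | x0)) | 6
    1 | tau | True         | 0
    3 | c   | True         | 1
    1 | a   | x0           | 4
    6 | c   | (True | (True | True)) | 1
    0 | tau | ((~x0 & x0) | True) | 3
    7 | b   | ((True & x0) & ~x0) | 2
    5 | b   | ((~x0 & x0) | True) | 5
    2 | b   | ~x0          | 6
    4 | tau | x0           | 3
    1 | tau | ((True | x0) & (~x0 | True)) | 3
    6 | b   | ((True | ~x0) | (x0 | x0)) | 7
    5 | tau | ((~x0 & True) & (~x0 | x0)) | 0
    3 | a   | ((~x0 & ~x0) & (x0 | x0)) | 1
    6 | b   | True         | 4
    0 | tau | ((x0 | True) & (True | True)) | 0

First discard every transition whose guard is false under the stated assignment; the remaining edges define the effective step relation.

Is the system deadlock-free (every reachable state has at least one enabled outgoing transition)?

Reach set: {0,1,3}
  0: a→0  tau→0  tau→3  [3 out]
  1: tau→0  tau→3  [2 out]
  3: c→1  [1 out]

Answer: DEADLOCK-FREE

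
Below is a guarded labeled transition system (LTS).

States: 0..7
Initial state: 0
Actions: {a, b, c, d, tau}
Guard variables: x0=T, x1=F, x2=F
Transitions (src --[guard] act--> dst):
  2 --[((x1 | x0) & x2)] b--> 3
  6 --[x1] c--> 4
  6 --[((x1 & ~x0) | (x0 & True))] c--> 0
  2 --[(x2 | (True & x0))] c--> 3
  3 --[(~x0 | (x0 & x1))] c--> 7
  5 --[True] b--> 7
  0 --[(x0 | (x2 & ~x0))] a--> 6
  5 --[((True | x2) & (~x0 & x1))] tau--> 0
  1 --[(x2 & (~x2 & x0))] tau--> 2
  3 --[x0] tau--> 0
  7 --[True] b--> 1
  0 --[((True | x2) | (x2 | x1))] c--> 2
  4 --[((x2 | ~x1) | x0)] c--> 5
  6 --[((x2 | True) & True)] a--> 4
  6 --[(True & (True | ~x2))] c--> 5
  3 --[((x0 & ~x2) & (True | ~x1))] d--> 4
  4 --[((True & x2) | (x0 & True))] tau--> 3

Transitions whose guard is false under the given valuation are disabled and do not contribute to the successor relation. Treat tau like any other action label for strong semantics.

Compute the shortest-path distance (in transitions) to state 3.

Breadth-first toward 3:
  L0 = {0}
  L1 = {2,6}
  L2 = {3,4,5}
depth(3)=2, e.g. c·c

Answer: 2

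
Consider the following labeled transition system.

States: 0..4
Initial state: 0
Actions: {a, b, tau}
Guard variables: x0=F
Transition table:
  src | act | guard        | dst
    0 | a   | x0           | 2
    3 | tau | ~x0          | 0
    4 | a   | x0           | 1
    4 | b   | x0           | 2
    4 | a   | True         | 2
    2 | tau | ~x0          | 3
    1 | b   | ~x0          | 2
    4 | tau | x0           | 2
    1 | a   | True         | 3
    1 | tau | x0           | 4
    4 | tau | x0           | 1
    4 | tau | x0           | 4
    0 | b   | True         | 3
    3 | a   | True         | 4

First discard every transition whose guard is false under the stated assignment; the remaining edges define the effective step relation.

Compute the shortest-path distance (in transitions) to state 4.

Breadth-first toward 4:
  L0 = {0}
  L1 = {3}
  L2 = {4}
depth(4)=2, e.g. b·a

Answer: 2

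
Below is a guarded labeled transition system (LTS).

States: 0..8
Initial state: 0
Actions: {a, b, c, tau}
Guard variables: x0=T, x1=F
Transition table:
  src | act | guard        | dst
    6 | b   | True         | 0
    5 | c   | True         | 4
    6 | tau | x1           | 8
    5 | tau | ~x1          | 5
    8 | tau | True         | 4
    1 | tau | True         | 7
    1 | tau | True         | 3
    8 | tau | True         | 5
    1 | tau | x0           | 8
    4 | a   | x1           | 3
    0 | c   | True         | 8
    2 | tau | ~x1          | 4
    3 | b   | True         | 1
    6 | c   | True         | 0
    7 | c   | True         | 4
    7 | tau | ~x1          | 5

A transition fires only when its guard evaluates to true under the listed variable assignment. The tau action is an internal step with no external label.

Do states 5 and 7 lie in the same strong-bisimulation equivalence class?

Compute ~ classes (split until stable):
  π0 = {{0,1,2,3,4,5,6,7,8}}
  π1 = {{0},{1,2,8},{3},{4},{5,7},{6}}
  π2 = {{0},{1},{2},{3},{4},{5,7},{6},{8}}
Fixed point at round 3; 8 class(es).
[5]={5,7}  [7]={5,7}

Answer: BISIMILAR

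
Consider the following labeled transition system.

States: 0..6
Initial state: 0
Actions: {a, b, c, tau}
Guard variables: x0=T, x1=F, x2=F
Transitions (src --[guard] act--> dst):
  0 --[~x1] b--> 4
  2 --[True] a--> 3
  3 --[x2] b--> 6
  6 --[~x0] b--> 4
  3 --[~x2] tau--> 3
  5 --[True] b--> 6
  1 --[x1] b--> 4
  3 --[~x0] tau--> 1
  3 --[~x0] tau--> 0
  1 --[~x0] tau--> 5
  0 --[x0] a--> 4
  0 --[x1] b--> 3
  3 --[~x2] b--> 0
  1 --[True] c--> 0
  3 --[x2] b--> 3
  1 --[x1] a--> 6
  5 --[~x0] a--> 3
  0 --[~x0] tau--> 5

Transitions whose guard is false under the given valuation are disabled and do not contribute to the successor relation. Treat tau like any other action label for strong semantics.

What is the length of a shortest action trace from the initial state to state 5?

BFS to 5:
  Layer 0: {0}
  Layer 1: {4}
5 never appears.

Answer: UNREACHABLE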